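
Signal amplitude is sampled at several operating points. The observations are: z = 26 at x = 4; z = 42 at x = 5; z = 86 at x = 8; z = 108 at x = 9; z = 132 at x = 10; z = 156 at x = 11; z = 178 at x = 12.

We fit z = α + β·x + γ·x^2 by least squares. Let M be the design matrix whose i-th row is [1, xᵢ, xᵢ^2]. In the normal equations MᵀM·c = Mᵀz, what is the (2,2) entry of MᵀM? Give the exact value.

551

Row 2 ↔ basis x, column 2 ↔ basis x, so (MᵀM)_{2,2} = Σᵢ (x)·(x) = (4)·(4) + (5)·(5) + (8)·(8) + (9)·(9) + (10)·(10) + (11)·(11) + (12)·(12) = 551.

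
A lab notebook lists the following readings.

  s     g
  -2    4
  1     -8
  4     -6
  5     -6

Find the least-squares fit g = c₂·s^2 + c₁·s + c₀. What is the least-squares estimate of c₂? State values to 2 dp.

c₂ = 0.61

Entries of XᵀX: Σs^2·s^2 = 898, Σs^2·s = 182, Σs^2 = 46, Σs·s = 46, Σs = 8, Σ1 = 4.
For Xᵀg: Σs^2·g = -238, Σs·g = -70, Σg = -16.
Normal equations: [[898, 182, 46]; [182, 46, 8]; [46, 8, 4]]·[c₂, c₁, c₀]ᵀ = [-238, -70, -16]ᵀ.
Solving the 3×3 system (Gaussian elimination) gives c₂ = 20/33, c₁ = -509/165, c₀ = -24/5.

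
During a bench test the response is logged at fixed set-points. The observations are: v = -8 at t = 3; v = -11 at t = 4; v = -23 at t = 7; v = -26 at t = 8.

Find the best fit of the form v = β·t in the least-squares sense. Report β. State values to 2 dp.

Normal-equation sums: Σt·t = 138.
Right-hand side: Σt·v = -437.
So XᵀX·[β]ᵀ = Xᵀv: [[138]]·[β]ᵀ = [-437]ᵀ.
Hence β = -437 / 138 ≈ -3.16667.

β = -3.17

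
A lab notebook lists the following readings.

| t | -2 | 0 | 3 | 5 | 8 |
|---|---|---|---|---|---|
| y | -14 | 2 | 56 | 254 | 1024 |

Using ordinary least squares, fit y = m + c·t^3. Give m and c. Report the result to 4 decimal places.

m = 2.5275, c = 1.9960

Forming AᵀA = [[5, 656]; [656, 278562]] and Aᵀy = [1322, 557662]ᵀ gives AᵀA·[m, c]ᵀ = Aᵀy.
Eliminating c: 278562·(row 1) − 656·(row 2) gives 962474·m = 278562·1322 − 656·557662 = 2432692, so m = 1216346/481237.
Then c = (557662 − 656·(1216346/481237))/278562 = 960539/481237.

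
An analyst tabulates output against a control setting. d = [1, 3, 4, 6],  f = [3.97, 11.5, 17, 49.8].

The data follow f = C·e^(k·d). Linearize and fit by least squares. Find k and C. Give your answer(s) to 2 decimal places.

k = 0.50, C = 2.42

With ln fᵢ as the transformed response and dᵢ as the regressor:
Σd = 14.0000, Σ(d)² = 62.0000, Σln f = 10.5623, Σd·ln f = 43.4868.
Equations: 62.0000·k + 14.0000·ln C = 43.4868;  14.0000·k + 4·ln C = 10.5623.
Δ = 62.0000·4 − (14.0000)² = 52.0000; k = (43.4868·4 − 14.0000·10.5623)/52.0000 = 0.50143, ln C = (62.0000·10.5623 − 14.0000·43.4868)/52.0000 = 0.88559, so C = exp(0.88559) = 2.42441.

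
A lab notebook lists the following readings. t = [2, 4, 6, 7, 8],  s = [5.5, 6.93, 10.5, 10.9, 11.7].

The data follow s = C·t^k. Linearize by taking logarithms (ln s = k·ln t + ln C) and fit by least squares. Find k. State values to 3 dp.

Linearized form: ln s = k·ln t + ln C. From the 5 transformed points,
Σln t = 7.8966, Σ(ln t)² = 13.7233, Σln s = 10.8403, Σln t·ln s = 17.8413.
Normal system: [[13.7233, 7.8966]; [7.8966, 5]]·[k, ln C]ᵀ = [17.8413, 10.8403]ᵀ.
Slope k = (n·Σln t·ln s − Σln t·Σln s)/(n·Σ(ln t)² − (Σln t)²) = (5·17.8413 − 7.8966·10.8403)/6.2610 = 0.57582; ln C = (Σln s − k·Σln t)/n = 1.25866.

k = 0.576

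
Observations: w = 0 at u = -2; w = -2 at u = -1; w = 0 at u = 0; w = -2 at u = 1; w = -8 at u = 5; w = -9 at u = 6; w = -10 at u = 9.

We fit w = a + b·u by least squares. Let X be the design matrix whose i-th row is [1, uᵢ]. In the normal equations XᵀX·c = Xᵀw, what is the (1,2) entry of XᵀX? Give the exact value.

Row 1 ↔ basis 1, column 2 ↔ basis u, so (XᵀX)_{1,2} = Σᵢ u = (1)·(-2) + (1)·(-1) + (1)·(0) + (1)·(1) + (1)·(5) + (1)·(6) + (1)·(9) = 18.

18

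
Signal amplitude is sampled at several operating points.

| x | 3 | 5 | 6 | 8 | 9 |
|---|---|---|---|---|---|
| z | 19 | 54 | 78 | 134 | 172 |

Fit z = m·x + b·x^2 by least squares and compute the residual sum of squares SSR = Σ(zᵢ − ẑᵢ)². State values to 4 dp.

SSR = 5.2573

Sums needed: Σx·x = 215, Σx·x^2 = 1609, Σx^2·x^2 = 12659.
Right-hand side: Σx·z = 3415, Σx^2·z = 26837.
Normal equations: [[215, 1609]; [1609, 12659]]·[m, b]ᵀ = [3415, 26837]ᵀ.
Determinant 215·12659 − 1609² = 132804.
m = (3415·12659 − 1609·26837)/132804 = 1382/3689; b = (215·26837 − 1609·3415)/132804 = 7645/3689.
Residuals: -2860/3689, 1171/3689, 4230/3689, -6010/3689, 2825/3689; SSR = 19394/3689.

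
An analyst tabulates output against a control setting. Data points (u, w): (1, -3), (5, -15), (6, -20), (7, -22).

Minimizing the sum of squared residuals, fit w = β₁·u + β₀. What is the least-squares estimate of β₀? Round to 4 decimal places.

The normal equations are: 111·β₁ + 19·β₀ = -352;  19·β₁ + 4·β₀ = -60.
(Σu·u = 111, Σu = 19, Σ1 = 4, Σu·w = -352, Σw = -60.)
det = 111·4 − 19² = 83.
β₁ = ((-352)·4 − 19·(-60))/83 = -268/83; β₀ = (111·(-60) − 19·(-352))/83 = 28/83.

β₀ = 0.3373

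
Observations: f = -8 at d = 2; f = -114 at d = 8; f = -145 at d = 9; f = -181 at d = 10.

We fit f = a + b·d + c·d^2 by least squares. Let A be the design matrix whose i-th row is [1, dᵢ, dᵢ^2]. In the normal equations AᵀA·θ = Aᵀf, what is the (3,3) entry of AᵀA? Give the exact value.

20673

Row 3 ↔ basis d^2, column 3 ↔ basis d^2, so (AᵀA)_{3,3} = Σᵢ (d^2)·(d^2) = (4)·(4) + (64)·(64) + (81)·(81) + (100)·(100) = 20673.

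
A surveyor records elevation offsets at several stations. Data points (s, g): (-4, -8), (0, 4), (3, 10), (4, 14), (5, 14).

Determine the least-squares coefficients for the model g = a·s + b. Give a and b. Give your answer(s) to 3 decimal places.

With design matrix M, MᵀM = [[66, 8]; [8, 5]] and Mᵀg = [188, 34]ᵀ.
Determinant 66·5 − 8² = 266.
a = (188·5 − 8·34)/266 = 334/133; b = (66·34 − 8·188)/266 = 370/133.

a = 2.511, b = 2.782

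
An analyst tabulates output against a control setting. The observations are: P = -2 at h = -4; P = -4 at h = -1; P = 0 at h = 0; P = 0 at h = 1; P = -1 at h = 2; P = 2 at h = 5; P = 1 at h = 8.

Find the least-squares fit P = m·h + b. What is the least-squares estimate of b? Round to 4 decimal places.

Setting ∂/∂m … = 0 gives: 111·m + 11·b = 28;  11·m + 7·b = -4.
Eliminating b: 7·(row 1) − 11·(row 2) gives 656·m = 7·28 − 11·(-4) = 240, so m = 15/41.
Then b = ((-4) − 11·(15/41))/7 = -47/41.

b = -1.1463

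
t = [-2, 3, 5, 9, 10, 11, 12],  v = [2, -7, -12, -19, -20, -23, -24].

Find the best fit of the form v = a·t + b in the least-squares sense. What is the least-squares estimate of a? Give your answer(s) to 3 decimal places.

From the data, Σt·t = 484, Σt = 48, Σ1 = 7.
Moment sums: Σt·v = -997, Σv = -103.
det = 484·7 − 48² = 1084.
a = ((-997)·7 − 48·(-103))/1084 = -2035/1084; b = (484·(-103) − 48·(-997))/1084 = -499/271.

a = -1.877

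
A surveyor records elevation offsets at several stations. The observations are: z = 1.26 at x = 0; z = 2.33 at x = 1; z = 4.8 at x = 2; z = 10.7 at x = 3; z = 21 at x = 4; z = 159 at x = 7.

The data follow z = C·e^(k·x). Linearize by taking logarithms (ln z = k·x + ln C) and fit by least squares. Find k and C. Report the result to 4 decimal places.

k = 0.6991, C = 1.2306

Let Y = ln z. Fitting Y = k·x + ln C by least squares:
Over the data: Σx = 17.0000, Σ(x)² = 79.0000, Σln z = 13.1293, Σx·ln z = 58.7543.
Normal system: [[79.0000, 17.0000]; [17.0000, 6]]·[k, ln C]ᵀ = [58.7543, 13.1293]ᵀ.
Slope k = (n·Σx·ln z − Σx·Σln z)/(n·Σ(x)² − (Σx)²) = (6·58.7543 − 17.0000·13.1293)/185.0000 = 0.69907; ln C = (Σln z − k·Σx)/n = 0.20751, so C = exp(0.20751) = 1.23061.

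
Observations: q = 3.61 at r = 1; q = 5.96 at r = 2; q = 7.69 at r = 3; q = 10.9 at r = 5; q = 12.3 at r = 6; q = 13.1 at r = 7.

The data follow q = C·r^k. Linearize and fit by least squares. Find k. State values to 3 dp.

Taking logs, ln q = k·ln r + ln C, so regress ln q on ln r.
AᵀA = [[11.2747, 7.1389]; [7.1389, 6]], rhs = [16.8256, 12.5797]ᵀ  (here Σln r = 7.1389, Σ(ln r)² = 11.2747, Σln q = 12.5797, Σln r·ln q = 16.8256).
Δ = 11.2747·6 − (7.1389)² = 16.6845; k = (16.8256·6 − 7.1389·12.5797)/16.6845 = 0.66823, ln C = (11.2747·12.5797 − 7.1389·16.8256)/16.6845 = 1.30154.

k = 0.668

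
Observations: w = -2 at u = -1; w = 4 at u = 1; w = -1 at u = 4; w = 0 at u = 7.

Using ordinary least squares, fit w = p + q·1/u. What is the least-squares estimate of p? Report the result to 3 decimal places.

p = -0.022

Forming XᵀX = [[4, 11/28]; [11/28, 1633/784]] and Xᵀw = [1, 23/4]ᵀ gives XᵀX·[p, q]ᵀ = Xᵀw.
Determinant 4·(1633/784) − (11/28)² = 6411/784.
p = (1·(1633/784) − (11/28)·(23/4))/(6411/784) = -46/2137; q = (4·(23/4) − (11/28)·1)/(6411/784) = 5908/2137.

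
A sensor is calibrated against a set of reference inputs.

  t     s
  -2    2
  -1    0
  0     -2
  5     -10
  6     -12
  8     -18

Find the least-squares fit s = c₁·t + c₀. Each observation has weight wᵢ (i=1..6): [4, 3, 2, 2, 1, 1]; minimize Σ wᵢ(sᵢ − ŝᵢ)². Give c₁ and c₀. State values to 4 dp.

c₁ = -1.8333, c₀ = -1.7051

The normal system AᵀWA·[c₁, c₀]ᵀ = AᵀWs is [[169, 13]; [13, 13]]·[c₁, c₀]ᵀ = [-332, -46]ᵀ.
Δ = 169·13 − 13² = 2028.
c₁ = ((-332)·13 − 13·(-46))/2028 = -11/6; c₀ = (169·(-46) − 13·(-332))/2028 = -133/78.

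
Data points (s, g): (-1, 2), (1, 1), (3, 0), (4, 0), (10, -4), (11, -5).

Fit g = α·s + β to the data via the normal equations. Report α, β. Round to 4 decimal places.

With design matrix X, XᵀX = [[248, 28]; [28, 6]] and Xᵀg = [-96, -6]ᵀ.
Determinant 248·6 − 28² = 704.
α = ((-96)·6 − 28·(-6))/704 = -51/88; β = (248·(-6) − 28·(-96))/704 = 75/44.

α = -0.5795, β = 1.7045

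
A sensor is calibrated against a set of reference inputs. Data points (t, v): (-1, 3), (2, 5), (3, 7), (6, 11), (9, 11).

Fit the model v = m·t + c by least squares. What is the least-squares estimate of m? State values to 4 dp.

Compute the Gram sums: Σt·t = 131, Σt = 19, Σ1 = 5.
Moment sums: Σt·v = 193, Σv = 37.
So AᵀA·[m, c]ᵀ = Aᵀv: [[131, 19]; [19, 5]]·[m, c]ᵀ = [193, 37]ᵀ.
Δ = 131·5 − 19² = 294.
m = (193·5 − 19·37)/294 = 131/147; c = (131·37 − 19·193)/294 = 590/147.

m = 0.8912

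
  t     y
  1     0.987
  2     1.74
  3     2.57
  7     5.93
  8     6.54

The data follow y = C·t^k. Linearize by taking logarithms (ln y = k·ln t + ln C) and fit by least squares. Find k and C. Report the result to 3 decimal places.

k = 0.926, C = 0.952

With ln yᵢ as the transformed response and ln tᵢ as the regressor:
Σln t = 5.8171, Σ(ln t)² = 9.7980, Σln y = 5.1427, Σln t·ln y = 8.7897.
Equations: 9.7980·k + 5.8171·ln C = 8.7897;  5.8171·k + 5·ln C = 5.1427.
Δ = 9.7980·5 − (5.8171)² = 15.1514; k = (8.7897·5 − 5.8171·5.1427)/15.1514 = 0.92620, ln C = (9.7980·5.1427 − 5.8171·8.7897)/15.1514 = -0.04902, so C = exp(-0.04902) = 0.95216.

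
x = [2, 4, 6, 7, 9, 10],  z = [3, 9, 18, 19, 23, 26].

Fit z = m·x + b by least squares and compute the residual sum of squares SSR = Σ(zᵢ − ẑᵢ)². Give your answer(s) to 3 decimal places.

SSR = 10.353

Compute the Gram sums: Σx·x = 286, Σx = 38, Σ1 = 6.
Moment sums: Σx·z = 750, Σz = 98.
Normal equations: [[286, 38]; [38, 6]]·[m, b]ᵀ = [750, 98]ᵀ.
Δ = 286·6 − 38² = 272.
m = (750·6 − 38·98)/272 = 97/34; b = (286·98 − 38·750)/272 = -59/34.
Residuals: -33/34, -23/34, 89/34, 13/17, -16/17, -27/34; SSR = 176/17.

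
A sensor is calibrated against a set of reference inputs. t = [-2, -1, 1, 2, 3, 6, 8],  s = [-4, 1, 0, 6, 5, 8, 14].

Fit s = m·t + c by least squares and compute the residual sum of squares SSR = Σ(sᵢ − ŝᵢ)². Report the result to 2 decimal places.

SSR = 20.59

Setting ∂/∂m … = 0 gives: 119·m + 17·c = 194;  17·m + 7·c = 30.
det = 119·7 − 17² = 544.
m = (194·7 − 17·30)/544 = 53/34; c = (119·30 − 17·194)/544 = 1/2.
Residuals: -47/34, 35/17, -35/17, 81/34, -3/17, -63/34, 35/34; SSR = 350/17.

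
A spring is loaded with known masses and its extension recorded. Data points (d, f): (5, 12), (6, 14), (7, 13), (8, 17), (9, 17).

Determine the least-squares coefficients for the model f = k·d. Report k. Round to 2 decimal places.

k = 2.05

With design matrix A, AᵀA = [[255]] and Aᵀf = [524]ᵀ.
k = 524/255 = 2.0549.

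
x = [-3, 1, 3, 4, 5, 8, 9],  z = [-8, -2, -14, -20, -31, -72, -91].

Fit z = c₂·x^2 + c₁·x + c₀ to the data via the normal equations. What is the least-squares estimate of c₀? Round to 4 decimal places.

From the data, Σx^2·x^2 = 11701, Σx^2·x = 1431, Σx^2 = 205, Σx·x = 205, Σx = 27, Σ1 = 7.
For Mᵀz: Σx^2·z = -13274, Σx·z = -1650, Σz = -238.
Inverting the 3×3 Gram matrix, [c₂, c₁, c₀]ᵀ = [-146225/144078, -39129/48026, -7435/6549]ᵀ.

c₀ = -1.1353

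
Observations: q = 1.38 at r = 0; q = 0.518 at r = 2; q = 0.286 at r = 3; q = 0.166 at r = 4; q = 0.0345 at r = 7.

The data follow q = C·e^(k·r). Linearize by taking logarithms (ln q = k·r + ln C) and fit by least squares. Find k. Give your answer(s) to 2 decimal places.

Taking logs, ln q = k·r + ln C, so regress ln q on r.
Σr = 16.0000, Σ(r)² = 78.0000, Σln q = -6.7500, Σr·ln q = -35.8215.
Equations: 78.0000·k + 16.0000·ln C = -35.8215;  16.0000·k + 5·ln C = -6.7500.
Δ = 78.0000·5 − (16.0000)² = 134.0000; k = (-35.8215·5 − 16.0000·-6.7500)/134.0000 = -0.53065, ln C = (78.0000·-6.7500 − 16.0000·-35.8215)/134.0000 = 0.34807.

k = -0.53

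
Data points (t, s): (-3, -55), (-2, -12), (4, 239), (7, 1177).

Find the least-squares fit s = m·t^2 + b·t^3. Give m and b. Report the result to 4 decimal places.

m = 2.9169, b = 3.0144

From the data, Σt^2·t^2 = 2754, Σt^2·t^3 = 17556, Σt^3·t^3 = 122538.
And Σt^2·s = 60954, Σt^3·s = 420588.
Δ = 2754·122538 − 17556² = 29256516.
m = (60954·122538 − 17556·420588)/29256516 = 2370509/812681; b = (2754·420588 − 17556·60954)/29256516 = 2449748/812681.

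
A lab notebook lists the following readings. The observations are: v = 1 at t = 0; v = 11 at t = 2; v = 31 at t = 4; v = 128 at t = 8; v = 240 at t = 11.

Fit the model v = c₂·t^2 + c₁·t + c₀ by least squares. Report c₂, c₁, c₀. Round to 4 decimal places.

The normal system XᵀX·[c₂, c₁, c₀]ᵀ = Xᵀv is [[19009, 1915, 205]; [1915, 205, 25]; [205, 25, 5]]·[c₂, c₁, c₀]ᵀ = [37772, 3810, 411]ᵀ.
Solving the 3×3 system (Gaussian elimination) gives c₂ = 11173/5622, c₁ = -967/5622, c₀ = 7392/4685.

c₂ = 1.9874, c₁ = -0.1720, c₀ = 1.5778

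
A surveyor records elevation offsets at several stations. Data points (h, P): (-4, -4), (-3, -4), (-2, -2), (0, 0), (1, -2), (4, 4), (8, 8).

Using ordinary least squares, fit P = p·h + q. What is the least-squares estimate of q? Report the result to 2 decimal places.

The normal equations are: 110·p + 4·q = 110;  4·p + 7·q = 0.
(Σh·h = 110, Σh = 4, Σ1 = 7, Σh·P = 110, ΣP = 0.)
Determinant 110·7 − 4² = 754.
p = (110·7 − 4·0)/754 = 385/377; q = (110·0 − 4·110)/754 = -220/377.

q = -0.58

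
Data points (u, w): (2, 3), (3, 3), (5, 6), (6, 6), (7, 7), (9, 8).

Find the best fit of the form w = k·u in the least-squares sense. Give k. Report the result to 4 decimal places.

k = 0.9902

Sums needed: Σu·u = 204.
For Xᵀw: Σu·w = 202.
XᵀX·[k]ᵀ = Xᵀw becomes [[204]]·[k]ᵀ = [202]ᵀ.
k = 202/204 = 0.990196.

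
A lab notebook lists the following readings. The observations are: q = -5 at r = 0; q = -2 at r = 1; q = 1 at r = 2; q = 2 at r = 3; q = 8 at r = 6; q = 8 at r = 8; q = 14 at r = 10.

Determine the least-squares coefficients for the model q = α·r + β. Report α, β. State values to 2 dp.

With design matrix X, XᵀX = [[214, 30]; [30, 7]] and Xᵀq = [258, 26]ᵀ.
Δ = 214·7 − 30² = 598.
α = (258·7 − 30·26)/598 = 513/299; β = (214·26 − 30·258)/598 = -1088/299.

α = 1.72, β = -3.64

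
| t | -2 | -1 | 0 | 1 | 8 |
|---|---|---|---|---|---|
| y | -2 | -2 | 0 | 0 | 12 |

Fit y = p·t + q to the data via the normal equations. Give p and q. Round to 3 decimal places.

Sums needed: Σt·t = 70, Σt = 6, Σ1 = 5.
Right-hand side: Σt·y = 102, Σy = 8.
Normal equations: [[70, 6]; [6, 5]]·[p, q]ᵀ = [102, 8]ᵀ.
Determinant 70·5 − 6² = 314.
p = (102·5 − 6·8)/314 = 231/157; q = (70·8 − 6·102)/314 = -26/157.

p = 1.471, q = -0.166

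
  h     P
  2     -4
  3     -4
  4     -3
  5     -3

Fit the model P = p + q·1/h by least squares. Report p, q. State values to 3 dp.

MᵀM·[p, q]ᵀ = MᵀP reads: 4·p + (77/60)·q = -14;  (77/60)·p + (1669/3600)·q = -281/60.
(Σ1 = 4, Σ1/h = 77/60, Σ1/h·1/h = 1669/3600, ΣP = -14, Σ1/h·P = -281/60.)
Eliminating q: (1669/3600)·(row 1) − (77/60)·(row 2) gives (83/400)·p = (1669/3600)·(-14) − (77/60)·(-281/60) = -1729/3600, so p = -1729/747.
Then q = ((-281/60) − (77/60)·(-1729/747))/(1669/3600) = -920/249.

p = -2.315, q = -3.695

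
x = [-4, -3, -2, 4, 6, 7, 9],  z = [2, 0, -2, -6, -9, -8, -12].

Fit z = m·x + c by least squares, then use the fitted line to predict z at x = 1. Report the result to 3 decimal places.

Setting ∂/∂m … = 0 gives: 211·m + 17·c = -246;  17·m + 7·c = -35.
(Σx·x = 211, Σx = 17, Σ1 = 7, Σx·z = -246, Σz = -35.)
Δ = 211·7 − 17² = 1188.
m = ((-246)·7 − 17·(-35))/1188 = -1127/1188; c = (211·(-35) − 17·(-246))/1188 = -3203/1188.
At x = 1: ẑ = (-1127/1188)·(1) + (-3203/1188)·(1) = -2165/594.

ẑ = -3.645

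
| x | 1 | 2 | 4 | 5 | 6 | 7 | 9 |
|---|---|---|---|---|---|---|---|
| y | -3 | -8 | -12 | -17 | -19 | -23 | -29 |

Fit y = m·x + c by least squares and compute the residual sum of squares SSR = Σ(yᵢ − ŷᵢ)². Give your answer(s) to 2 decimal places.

The normal equations are: 212·m + 34·c = -688;  34·m + 7·c = -111.
(Σx·x = 212, Σx = 34, Σ1 = 7, Σx·y = -688, Σy = -111.)
Eliminating c: 7·(row 1) − 34·(row 2) gives 328·m = 7·(-688) − 34·(-111) = -1042, so m = -521/164.
Then c = ((-111) − 34·(-521/164))/7 = -35/82.
Residuals: 99/164, -50/41, 93/82, -113/164, 20/41, -55/164, 3/164; SSR = 325/82.

SSR = 3.96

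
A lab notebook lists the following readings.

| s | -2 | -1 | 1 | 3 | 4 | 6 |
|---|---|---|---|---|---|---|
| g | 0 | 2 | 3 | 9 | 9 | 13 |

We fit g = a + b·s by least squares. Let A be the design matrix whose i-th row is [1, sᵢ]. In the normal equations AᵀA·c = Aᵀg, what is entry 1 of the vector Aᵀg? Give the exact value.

Entry 1 ↔ basis 1, so (Aᵀg)_{1} = Σᵢ gᵢ = (1)·(0) + (1)·(2) + (1)·(3) + (1)·(9) + (1)·(9) + (1)·(13) = 36.

36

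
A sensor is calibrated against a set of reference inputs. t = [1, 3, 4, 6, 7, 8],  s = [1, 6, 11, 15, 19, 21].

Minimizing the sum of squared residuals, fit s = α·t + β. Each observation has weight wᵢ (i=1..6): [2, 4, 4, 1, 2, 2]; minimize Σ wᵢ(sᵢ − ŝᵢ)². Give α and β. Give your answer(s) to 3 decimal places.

α = 2.935, β = -1.913

From the data, Σwᵢ·t·t = 364, Σwᵢ·t = 66, Σwᵢ·1 = 15.
And Σwᵢ·t·s = 942, Σwᵢ·s = 165.
So XᵀWX·[α, β]ᵀ = XᵀWs: [[364, 66]; [66, 15]]·[α, β]ᵀ = [942, 165]ᵀ.
Δ = 364·15 − 66² = 1104.
α = (942·15 − 66·165)/1104 = 135/46; β = (364·165 − 66·942)/1104 = -44/23.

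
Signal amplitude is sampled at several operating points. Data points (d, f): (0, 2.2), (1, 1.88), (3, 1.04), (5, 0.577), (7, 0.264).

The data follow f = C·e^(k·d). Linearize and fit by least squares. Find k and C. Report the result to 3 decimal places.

k = -0.304, C = 2.431

Let Y = ln f. Fitting Y = k·d + ln C by least squares:
Σd = 16.0000, Σ(d)² = 84.0000, Σln f = -0.4228, Σd·ln f = -11.3233.
Normal system: [[84.0000, 16.0000]; [16.0000, 5]]·[k, ln C]ᵀ = [-11.3233, -0.4228]ᵀ.
Solving (det = 164.0000): k = -0.30398, ln C = 0.88817, so C = exp(0.88817) = 2.43068.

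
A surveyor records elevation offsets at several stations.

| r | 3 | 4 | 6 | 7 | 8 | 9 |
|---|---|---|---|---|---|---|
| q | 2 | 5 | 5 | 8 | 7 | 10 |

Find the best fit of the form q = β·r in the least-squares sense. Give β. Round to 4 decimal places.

β = 1.0118

Compute the Gram sums: Σr·r = 255.
For Aᵀq: Σr·q = 258.
AᵀA·[β]ᵀ = Aᵀq becomes [[255]]·[β]ᵀ = [258]ᵀ.
Hence β = 258 / 255 ≈ 1.01176.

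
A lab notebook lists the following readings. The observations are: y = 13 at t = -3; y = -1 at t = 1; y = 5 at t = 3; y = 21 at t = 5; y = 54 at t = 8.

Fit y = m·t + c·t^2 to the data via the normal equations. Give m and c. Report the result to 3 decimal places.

With design matrix A, AᵀA = [[108, 638]; [638, 4884]] and Aᵀy = [512, 4142]ᵀ.
Eliminating c: 4884·(row 1) − 638·(row 2) gives 120428·m = 4884·512 − 638·4142 = -141988, so m = -461/391.
Then c = (4142 − 638·(-461/391))/4884 = 4310/4301.

m = -1.179, c = 1.002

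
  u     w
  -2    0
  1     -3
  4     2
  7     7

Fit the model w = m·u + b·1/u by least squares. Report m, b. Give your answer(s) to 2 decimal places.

m = 1.01, b = -4.15

Sums needed: Σu·u = 70, Σu·1/u = 4, Σ1/u·1/u = 1045/784.
Right-hand side: Σu·w = 54, Σ1/u·w = -3/2.
So AᵀA·[m, b]ᵀ = Aᵀw: [[70, 4]; [4, 1045/784]]·[m, b]ᵀ = [54, -3/2]ᵀ.
Eliminating b: (1045/784)·(row 1) − 4·(row 2) gives (4329/56)·m = (1045/784)·54 − 4·(-3/2) = 30567/392, so m = 10189/10101.
Then b = ((-3/2) − 4·(10189/10101))/(1045/784) = -5992/1443.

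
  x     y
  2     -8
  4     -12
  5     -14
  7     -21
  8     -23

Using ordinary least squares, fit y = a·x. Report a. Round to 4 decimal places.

Entries of MᵀM: Σx·x = 158.
And Σx·y = -465.
Normal equations: [[158]]·[a]ᵀ = [-465]ᵀ.
a = (-465)/158 = -2.94304.

a = -2.9430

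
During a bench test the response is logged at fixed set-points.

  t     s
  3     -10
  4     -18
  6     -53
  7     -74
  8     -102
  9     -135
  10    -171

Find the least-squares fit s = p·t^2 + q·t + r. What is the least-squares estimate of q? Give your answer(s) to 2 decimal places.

With design matrix M, MᵀM = [[24691, 2891, 355]; [2891, 355, 47]; [355, 47, 7]] and Mᵀs = [-40475, -4679, -563]ᵀ.
Row-reducing yields p = -2041/903, q = 5681/903, r = -2421/301.

q = 6.29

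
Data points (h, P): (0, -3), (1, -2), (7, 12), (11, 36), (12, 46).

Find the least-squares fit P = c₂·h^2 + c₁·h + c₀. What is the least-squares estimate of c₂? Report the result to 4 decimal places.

c₂ = 0.3845

Forming XᵀX = [[37779, 3403, 315]; [3403, 315, 31]; [315, 31, 5]] and XᵀP = [11566, 1030, 89]ᵀ gives XᵀX·[c₂, c₁, c₀]ᵀ = XᵀP.
Row-reducing yields c₂ = 47969/124744, c₁ = -80639/124744, c₀ = -150821/62372.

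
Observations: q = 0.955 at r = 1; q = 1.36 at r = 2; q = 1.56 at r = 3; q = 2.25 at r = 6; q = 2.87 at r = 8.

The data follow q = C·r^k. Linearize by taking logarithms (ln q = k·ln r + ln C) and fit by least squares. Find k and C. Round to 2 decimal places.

k = 0.51, C = 0.94

Taking logs, ln q = k·ln r + ln C, so regress ln q on ln r.
AᵀA = [[9.2219, 5.6630]; [5.6630, 5]], rhs = [4.3470, 2.5714]ᵀ  (here Σln r = 5.6630, Σ(ln r)² = 9.2219, Σln q = 2.5714, Σln r·ln q = 4.3470).
Solving (det = 14.0403): k = 0.51093, ln C = -0.06441, so C = exp(-0.06441) = 0.93763.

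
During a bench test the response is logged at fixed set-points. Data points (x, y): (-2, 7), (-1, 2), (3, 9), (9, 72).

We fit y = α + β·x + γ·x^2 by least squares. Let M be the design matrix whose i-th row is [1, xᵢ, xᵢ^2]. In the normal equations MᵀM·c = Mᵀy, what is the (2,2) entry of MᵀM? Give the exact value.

Row 2 ↔ basis x, column 2 ↔ basis x, so (MᵀM)_{2,2} = Σᵢ (x)·(x) = (-2)·(-2) + (-1)·(-1) + (3)·(3) + (9)·(9) = 95.

95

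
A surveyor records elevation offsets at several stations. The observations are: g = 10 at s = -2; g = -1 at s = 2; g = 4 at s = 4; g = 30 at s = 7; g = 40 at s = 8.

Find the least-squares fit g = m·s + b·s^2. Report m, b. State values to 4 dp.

m = -2.8256, b = 0.9914

Setting ∂/∂m … = 0 gives: 137·m + 919·b = 524;  919·m + 6785·b = 4130.
det = 137·6785 − 919² = 84984.
m = (524·6785 − 919·4130)/84984 = -120065/42492; b = (137·4130 − 919·524)/84984 = 42127/42492.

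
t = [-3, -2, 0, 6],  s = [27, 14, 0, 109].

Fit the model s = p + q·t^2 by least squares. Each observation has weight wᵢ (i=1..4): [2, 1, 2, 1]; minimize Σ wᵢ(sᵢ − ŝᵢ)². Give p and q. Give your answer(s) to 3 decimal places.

Normal-equation sums: Σwᵢ·1 = 6, Σwᵢ·t^2 = 58, Σwᵢ·t^2·t^2 = 1474.
For XᵀWs: Σwᵢ·s = 177, Σwᵢ·t^2·s = 4466.
Δ = 6·1474 − 58² = 5480.
p = (177·1474 − 58·4466)/5480 = 187/548; q = (6·4466 − 58·177)/5480 = 1653/548.

p = 0.341, q = 3.016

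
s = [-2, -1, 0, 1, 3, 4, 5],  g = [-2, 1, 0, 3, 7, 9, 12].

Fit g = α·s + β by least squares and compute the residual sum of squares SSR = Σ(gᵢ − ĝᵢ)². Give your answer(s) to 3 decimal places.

XᵀX·[α, β]ᵀ = Xᵀg reads: 56·α + 10·β = 123;  10·α + 7·β = 30.
(Σs·s = 56, Σs = 10, Σ1 = 7, Σs·g = 123, Σg = 30.)
Determinant 56·7 − 10² = 292.
α = (123·7 − 10·30)/292 = 561/292; β = (56·30 − 10·123)/292 = 225/146.
Residuals: 22/73, 403/292, -225/146, -135/292, -89/292, -33/146, 249/292; SSR = 1593/292.

SSR = 5.455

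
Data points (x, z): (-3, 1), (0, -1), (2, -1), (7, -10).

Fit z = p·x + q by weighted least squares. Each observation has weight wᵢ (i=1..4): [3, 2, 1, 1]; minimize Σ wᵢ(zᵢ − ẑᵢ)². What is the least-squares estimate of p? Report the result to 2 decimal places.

The normal system MᵀWM·[p, q]ᵀ = MᵀWz is [[80, 0]; [0, 7]]·[p, q]ᵀ = [-81, -10]ᵀ.
Δ = 80·7 − 0² = 560.
p = ((-81)·7 − 0·(-10))/560 = -81/80; q = (80·(-10) − 0·(-81))/560 = -10/7.

p = -1.01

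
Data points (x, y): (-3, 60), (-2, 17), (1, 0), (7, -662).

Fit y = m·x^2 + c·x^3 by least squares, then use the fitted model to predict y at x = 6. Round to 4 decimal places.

ŷ = -413.9176

From the data, Σx^2·x^2 = 2499, Σx^2·x^3 = 16533, Σx^3·x^3 = 118443.
For Mᵀy: Σx^2·y = -31830, Σx^3·y = -228822.
So MᵀM·[m, c]ᵀ = Mᵀy: [[2499, 16533]; [16533, 118443]]·[m, c]ᵀ = [-31830, -228822]ᵀ.
det = 2499·118443 − 16533² = 22648968.
m = ((-31830)·118443 − 16533·(-228822))/22648968 = 363151/629138; c = (2499·(-228822) − 16533·(-31830))/22648968 = -1266133/629138.
At x = 6: ŷ = (363151/629138)·(36) + (-1266133/629138)·(216) = -130205646/314569.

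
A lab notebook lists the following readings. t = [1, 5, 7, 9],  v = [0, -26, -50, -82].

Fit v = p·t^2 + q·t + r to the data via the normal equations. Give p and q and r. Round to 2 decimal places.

p = -0.94, q = -0.81, r = 1.73

Forming MᵀM = [[9588, 1198, 156]; [1198, 156, 22]; [156, 22, 4]] and Mᵀv = [-9742, -1218, -158]ᵀ gives MᵀM·[p, q, r]ᵀ = Mᵀv.
Inverting the 3×3 Gram matrix, [p, q, r]ᵀ = [-83/88, -89/110, 763/440]ᵀ.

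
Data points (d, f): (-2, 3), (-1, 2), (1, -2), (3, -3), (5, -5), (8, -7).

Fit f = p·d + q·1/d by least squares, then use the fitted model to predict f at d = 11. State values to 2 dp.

f̂ = -9.89

Entries of XᵀX: Σd·d = 104, Σd·1/d = 6, Σ1/d·1/d = 34801/14400.
For Xᵀf: Σd·f = -100, Σ1/d·f = -67/8.
Determinant 104·(34801/14400) − 6² = 387613/1800.
p = ((-100)·(34801/14400) − 6·(-67/8))/(387613/1800) = -689125/775226; q = (104·(-67/8) − 6·(-100))/(387613/1800) = -487800/387613.
At d = 11: f̂ = (-689125/775226)·(11) + (-487800/387613)·(1/11) = -84359725/8527486.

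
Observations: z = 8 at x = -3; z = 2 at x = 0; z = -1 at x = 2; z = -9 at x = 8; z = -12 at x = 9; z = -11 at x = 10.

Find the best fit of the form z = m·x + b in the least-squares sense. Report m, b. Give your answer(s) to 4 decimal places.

m = -1.4885, b = 2.6170

The normal system MᵀM·[m, b]ᵀ = Mᵀz is [[258, 26]; [26, 6]]·[m, b]ᵀ = [-316, -23]ᵀ.
Eliminating b: 6·(row 1) − 26·(row 2) gives 872·m = 6·(-316) − 26·(-23) = -1298, so m = -649/436.
Then b = ((-23) − 26·(-649/436))/6 = 1141/436.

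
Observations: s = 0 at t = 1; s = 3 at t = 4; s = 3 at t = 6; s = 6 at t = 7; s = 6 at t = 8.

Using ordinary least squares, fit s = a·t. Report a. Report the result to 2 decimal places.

a = 0.72

The normal equations are: 166·a = 120.
(Σt·t = 166, Σt·s = 120.)
a = 120/166 = 0.722892.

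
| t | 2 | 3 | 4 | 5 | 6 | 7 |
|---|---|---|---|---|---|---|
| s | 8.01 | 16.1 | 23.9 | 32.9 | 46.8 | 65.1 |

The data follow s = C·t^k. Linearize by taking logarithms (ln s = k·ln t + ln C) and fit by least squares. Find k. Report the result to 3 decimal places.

Linearized form: ln s = k·ln t + ln C. From the 6 transformed points,
Sums: Σln t = 8.5252, Σ(ln t)² = 13.1965, Σln s = 19.5487, Σln t·ln s = 29.5344.
Normal system: [[13.1965, 8.5252]; [8.5252, 6]]·[k, ln C]ᵀ = [29.5344, 19.5487]ᵀ.
Δ = 13.1965·6 − (8.5252)² = 6.5005; k = (29.5344·6 − 8.5252·19.5487)/6.5005 = 1.62309, ln C = (13.1965·19.5487 − 8.5252·29.5344)/6.5005 = 0.95193.

k = 1.623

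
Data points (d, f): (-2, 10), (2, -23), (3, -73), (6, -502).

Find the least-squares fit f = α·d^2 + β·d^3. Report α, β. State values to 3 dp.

Setting ∂/∂α … = 0 gives: 1409·α + 8019·β = -18781;  8019·α + 47513·β = -110667.
Δ = 1409·47513 − 8019² = 2641456.
α = ((-18781)·47513 − 8019·(-110667))/2641456 = -1225745/660364; β = (1409·(-110667) − 8019·(-18781))/2641456 = -1331241/660364.

α = -1.856, β = -2.016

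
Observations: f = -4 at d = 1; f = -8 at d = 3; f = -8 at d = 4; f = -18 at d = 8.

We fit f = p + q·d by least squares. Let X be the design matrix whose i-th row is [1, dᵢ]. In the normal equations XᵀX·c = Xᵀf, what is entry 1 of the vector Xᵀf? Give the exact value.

-38

Entry 1 ↔ basis 1, so (Xᵀf)_{1} = Σᵢ fᵢ = (1)·(-4) + (1)·(-8) + (1)·(-8) + (1)·(-18) = -38.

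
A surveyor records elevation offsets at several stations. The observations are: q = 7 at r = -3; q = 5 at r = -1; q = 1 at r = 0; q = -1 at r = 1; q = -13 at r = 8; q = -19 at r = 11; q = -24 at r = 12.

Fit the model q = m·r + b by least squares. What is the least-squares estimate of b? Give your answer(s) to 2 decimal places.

Compute the Gram sums: Σr·r = 340, Σr = 28, Σ1 = 7.
And Σr·q = -628, Σq = -44.
Eliminating b: 7·(row 1) − 28·(row 2) gives 1596·m = 7·(-628) − 28·(-44) = -3164, so m = -113/57.
Then b = ((-44) − 28·(-113/57))/7 = 656/399.

b = 1.64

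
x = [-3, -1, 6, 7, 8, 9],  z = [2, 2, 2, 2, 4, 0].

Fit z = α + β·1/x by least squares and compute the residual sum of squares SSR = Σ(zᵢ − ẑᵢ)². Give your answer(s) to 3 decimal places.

Entries of AᵀA: Σ1 = 6, Σ1/x = -397/504, Σ1/x·1/x = 301585/254016.
And Σz = 12, Σ1/x·z = -65/42.
Normal equations: [[6, -397/504]; [-397/504, 301585/254016]]·[α, β]ᵀ = [12, -65/42]ᵀ.
det = 6·(301585/254016) − (-397/504)² = 1651901/254016.
α = (12·(301585/254016) − (-397/504)·(-65/42))/(1651901/254016) = 3309360/1651901; β = (6·(-65/42) − (-397/504)·12)/(1651901/254016) = 42336/1651901.
Residuals: 8554/1651901, 36778/1651901, -12614/1651901, -11606/1651901, 3292952/1651901, -3314064/1651901; SSR = 13214032/1651901.

SSR = 7.999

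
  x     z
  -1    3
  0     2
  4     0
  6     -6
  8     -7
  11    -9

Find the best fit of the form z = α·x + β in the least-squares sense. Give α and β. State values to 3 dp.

The normal system AᵀA·[α, β]ᵀ = Aᵀz is [[238, 28]; [28, 6]]·[α, β]ᵀ = [-194, -17]ᵀ.
Determinant 238·6 − 28² = 644.
α = ((-194)·6 − 28·(-17))/644 = -172/161; β = (238·(-17) − 28·(-194))/644 = 99/46.

α = -1.068, β = 2.152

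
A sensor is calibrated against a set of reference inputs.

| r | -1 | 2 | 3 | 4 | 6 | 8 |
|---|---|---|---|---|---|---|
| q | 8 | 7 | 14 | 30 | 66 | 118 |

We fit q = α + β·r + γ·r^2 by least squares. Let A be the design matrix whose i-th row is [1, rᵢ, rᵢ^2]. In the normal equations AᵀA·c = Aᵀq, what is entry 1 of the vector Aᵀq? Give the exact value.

243

Entry 1 ↔ basis 1, so (Aᵀq)_{1} = Σᵢ qᵢ = (1)·(8) + (1)·(7) + (1)·(14) + (1)·(30) + (1)·(66) + (1)·(118) = 243.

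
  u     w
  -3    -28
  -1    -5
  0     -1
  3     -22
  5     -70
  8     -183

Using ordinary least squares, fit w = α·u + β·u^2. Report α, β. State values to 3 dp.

α = 0.845, β = -2.960

MᵀM·[α, β]ᵀ = Mᵀw reads: 108·α + 636·β = -1791;  636·α + 4884·β = -13917.
(Σu·u = 108, Σu·u^2 = 636, Σu^2·u^2 = 4884, Σu·w = -1791, Σu^2·w = -13917.)
Determinant 108·4884 − 636² = 122976.
α = ((-1791)·4884 − 636·(-13917))/122976 = 361/427; β = (108·(-13917) − 636·(-1791))/122976 = -5055/1708.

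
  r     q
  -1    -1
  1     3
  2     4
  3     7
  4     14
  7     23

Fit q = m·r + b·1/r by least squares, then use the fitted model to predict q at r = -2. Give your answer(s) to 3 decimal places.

Setting ∂/∂m … = 0 gives: 80·m + 6·b = 250;  6·m + (17245/7056)·b = 635/42.
Δ = 80·(17245/7056) − 6² = 70349/441.
m = (250·(17245/7056) − 6·(635/42))/(70349/441) = 1835585/562792; b = (80·(635/42) − 6·250)/(70349/441) = -128100/70349.
At r = -2: q̂ = (1835585/562792)·(-2) + (-128100/70349)·(-1/2) = -1579385/281396.

q̂ = -5.613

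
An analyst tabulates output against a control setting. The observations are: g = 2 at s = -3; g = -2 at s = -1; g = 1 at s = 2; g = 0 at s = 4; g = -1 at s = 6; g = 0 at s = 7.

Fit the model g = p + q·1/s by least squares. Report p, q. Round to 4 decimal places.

p = 0.0521, q = 1.1421

The normal system AᵀA·[p, q]ᵀ = Aᵀg is [[6, -23/84]; [-23/84, 10385/7056]]·[p, q]ᵀ = [0, 5/3]ᵀ.
Δ = 6·(10385/7056) − (-23/84)² = 61781/7056.
p = (0·(10385/7056) − (-23/84)·(5/3))/(61781/7056) = 3220/61781; q = (6·(5/3) − (-23/84)·0)/(61781/7056) = 70560/61781.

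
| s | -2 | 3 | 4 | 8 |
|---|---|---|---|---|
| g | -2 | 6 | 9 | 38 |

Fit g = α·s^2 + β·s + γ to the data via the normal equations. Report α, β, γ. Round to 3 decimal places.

Entries of AᵀA: Σs^2·s^2 = 4449, Σs^2·s = 595, Σs^2 = 93, Σs·s = 93, Σs = 13, Σ1 = 4.
For Aᵀg: Σs^2·g = 2622, Σs·g = 362, Σg = 51.
So AᵀA·[α, β, γ]ᵀ = Aᵀg: [[4449, 595, 93]; [595, 93, 13]; [93, 13, 4]]·[α, β, γ]ᵀ = [2622, 362, 51]ᵀ.
Row-reducing yields α = 1235/2428, β = 2265/2428, γ = -2559/1214.

α = 0.509, β = 0.933, γ = -2.108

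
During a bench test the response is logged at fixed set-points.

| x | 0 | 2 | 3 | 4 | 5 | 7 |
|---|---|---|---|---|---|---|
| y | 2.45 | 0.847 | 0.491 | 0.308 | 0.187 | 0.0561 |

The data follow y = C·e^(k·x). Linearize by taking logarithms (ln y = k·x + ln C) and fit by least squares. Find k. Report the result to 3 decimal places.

k = -0.533

Let Y = ln y. Fitting Y = k·x + ln C by least squares:
Σx = 21.0000, Σ(x)² = 103.0000, Σln y = -5.7162, Σx·ln y = -35.7242.
Equations: 103.0000·k + 21.0000·ln C = -35.7242;  21.0000·k + 6·ln C = -5.7162.
Slope k = (n·Σx·ln y − Σx·Σln y)/(n·Σ(x)² − (Σx)²) = (6·-35.7242 − 21.0000·-5.7162)/177.0000 = -0.53280; ln C = (Σln y − k·Σx)/n = 0.91209.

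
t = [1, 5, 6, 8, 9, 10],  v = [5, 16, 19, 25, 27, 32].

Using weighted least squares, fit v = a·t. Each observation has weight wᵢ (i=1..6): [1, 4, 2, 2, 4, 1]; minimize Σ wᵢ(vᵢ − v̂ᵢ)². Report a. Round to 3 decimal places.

The normal system XᵀWX·[a]ᵀ = XᵀWv is [[725]]·[a]ᵀ = [2245]ᵀ.
a = 2245/725 = 3.09655.

a = 3.097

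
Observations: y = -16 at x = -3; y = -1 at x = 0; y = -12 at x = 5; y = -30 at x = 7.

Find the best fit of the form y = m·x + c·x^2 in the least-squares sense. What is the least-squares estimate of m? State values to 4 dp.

m = 2.4341

Entries of MᵀM: Σx·x = 83, Σx·x^2 = 441, Σx^2·x^2 = 3107.
Moment sums: Σx·y = -222, Σx^2·y = -1914.
MᵀM·[m, c]ᵀ = Mᵀy becomes [[83, 441]; [441, 3107]]·[m, c]ᵀ = [-222, -1914]ᵀ.
Eliminating c: 3107·(row 1) − 441·(row 2) gives 63400·m = 3107·(-222) − 441·(-1914) = 154320, so m = 3858/1585.
Then c = ((-1914) − 441·(3858/1585))/3107 = -1524/1585.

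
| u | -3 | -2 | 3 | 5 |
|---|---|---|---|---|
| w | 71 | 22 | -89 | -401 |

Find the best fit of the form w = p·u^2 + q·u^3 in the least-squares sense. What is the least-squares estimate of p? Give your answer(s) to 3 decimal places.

p = -1.005

Forming XᵀX = [[803, 3093]; [3093, 17147]] and Xᵀw = [-10099, -54621]ᵀ gives XᵀX·[p, q]ᵀ = Xᵀw.
Determinant 803·17147 − 3093² = 4202392.
p = ((-10099)·17147 − 3093·(-54621))/4202392 = -528100/525299; q = (803·(-54621) − 3093·(-10099))/4202392 = -1578057/525299.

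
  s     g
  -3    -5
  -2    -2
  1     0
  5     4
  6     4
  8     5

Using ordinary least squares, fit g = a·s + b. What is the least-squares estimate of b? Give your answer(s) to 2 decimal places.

Forming AᵀA = [[139, 15]; [15, 6]] and Aᵀg = [103, 6]ᵀ gives AᵀA·[a, b]ᵀ = Aᵀg.
Δ = 139·6 − 15² = 609.
a = (103·6 − 15·6)/609 = 176/203; b = (139·6 − 15·103)/609 = -237/203.

b = -1.17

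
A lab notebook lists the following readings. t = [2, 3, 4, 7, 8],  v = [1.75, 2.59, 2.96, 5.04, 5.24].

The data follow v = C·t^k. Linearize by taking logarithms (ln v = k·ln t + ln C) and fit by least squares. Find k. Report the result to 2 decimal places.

With ln vᵢ as the transformed response and ln tᵢ as the regressor:
Σln t = 7.2034, Σ(ln t)² = 11.7199, Σln v = 5.8702, Σln t·ln v = 9.5293.
Equations: 11.7199·k + 7.2034·ln C = 9.5293;  7.2034·k + 5·ln C = 5.8702.
Slope k = (n·Σln t·ln v − Σln t·Σln v)/(n·Σ(ln t)² − (Σln t)²) = (5·9.5293 − 7.2034·5.8702)/6.7102 = 0.79898; ln C = (Σln v − k·Σln t)/n = 0.02296.

k = 0.80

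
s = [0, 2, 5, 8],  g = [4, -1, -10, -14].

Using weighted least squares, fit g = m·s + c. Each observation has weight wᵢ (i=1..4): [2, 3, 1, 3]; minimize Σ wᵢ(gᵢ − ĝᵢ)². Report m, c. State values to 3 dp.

Forming XᵀWX = [[229, 35]; [35, 9]] and XᵀWg = [-392, -47]ᵀ gives XᵀWX·[m, c]ᵀ = XᵀWg.
Determinant 229·9 − 35² = 836.
m = ((-392)·9 − 35·(-47))/836 = -1883/836; c = (229·(-47) − 35·(-392))/836 = 2957/836.

m = -2.252, c = 3.537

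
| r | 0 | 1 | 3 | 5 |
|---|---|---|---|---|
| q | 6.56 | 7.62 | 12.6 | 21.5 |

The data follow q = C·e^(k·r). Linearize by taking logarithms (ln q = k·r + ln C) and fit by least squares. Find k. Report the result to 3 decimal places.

k = 0.242

With ln qᵢ as the transformed response and rᵢ as the regressor:
XᵀX = [[35.0000, 9.0000]; [9.0000, 4]], rhs = [24.9721, 9.5135]ᵀ  (here Σr = 9.0000, Σ(r)² = 35.0000, Σln q = 9.5135, Σr·ln q = 24.9721).
Δ = 35.0000·4 − (9.0000)² = 59.0000; k = (24.9721·4 − 9.0000·9.5135)/59.0000 = 0.24181, ln C = (35.0000·9.5135 − 9.0000·24.9721)/59.0000 = 1.83430.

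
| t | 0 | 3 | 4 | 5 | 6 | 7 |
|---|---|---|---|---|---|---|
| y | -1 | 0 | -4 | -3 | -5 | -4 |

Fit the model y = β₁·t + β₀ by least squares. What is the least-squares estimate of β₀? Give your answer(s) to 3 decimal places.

β₀ = -0.378

Setting ∂/∂β₁ … = 0 gives: 135·β₁ + 25·β₀ = -89;  25·β₁ + 6·β₀ = -17.
Determinant 135·6 − 25² = 185.
β₁ = ((-89)·6 − 25·(-17))/185 = -109/185; β₀ = (135·(-17) − 25·(-89))/185 = -14/37.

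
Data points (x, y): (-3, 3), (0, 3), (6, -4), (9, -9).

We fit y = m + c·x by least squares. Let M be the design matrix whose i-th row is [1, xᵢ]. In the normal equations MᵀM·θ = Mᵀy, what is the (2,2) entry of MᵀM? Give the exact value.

Row 2 ↔ basis x, column 2 ↔ basis x, so (MᵀM)_{2,2} = Σᵢ (x)·(x) = (-3)·(-3) + (0)·(0) + (6)·(6) + (9)·(9) = 126.

126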